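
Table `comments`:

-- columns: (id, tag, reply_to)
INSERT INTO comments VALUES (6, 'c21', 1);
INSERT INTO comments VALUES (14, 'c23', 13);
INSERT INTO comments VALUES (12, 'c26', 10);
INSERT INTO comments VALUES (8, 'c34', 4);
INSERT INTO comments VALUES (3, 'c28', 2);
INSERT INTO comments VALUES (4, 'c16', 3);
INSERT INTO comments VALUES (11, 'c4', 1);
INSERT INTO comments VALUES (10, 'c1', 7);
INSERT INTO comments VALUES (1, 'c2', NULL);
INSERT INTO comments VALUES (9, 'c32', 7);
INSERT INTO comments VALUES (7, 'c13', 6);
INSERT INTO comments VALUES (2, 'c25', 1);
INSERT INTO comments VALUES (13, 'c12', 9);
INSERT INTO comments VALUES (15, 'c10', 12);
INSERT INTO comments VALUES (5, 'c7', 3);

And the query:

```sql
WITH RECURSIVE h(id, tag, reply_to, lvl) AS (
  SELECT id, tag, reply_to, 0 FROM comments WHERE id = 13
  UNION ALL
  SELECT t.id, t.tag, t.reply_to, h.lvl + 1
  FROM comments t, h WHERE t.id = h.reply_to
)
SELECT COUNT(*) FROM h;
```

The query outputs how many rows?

Base: id=13 (c12), reply_to=9, lvl 0.
Iteration 1: join on id=9 -> c32 (id 9, reply_to=7, lvl 1).
Iteration 2: join on id=7 -> c13 (id 7, reply_to=6, lvl 2).
Iteration 3: join on id=6 -> c21 (id 6, reply_to=1, lvl 3).
Iteration 4: join on id=1 -> c2 (id 1, reply_to=NULL, lvl 4).
Iteration 5: reply_to is NULL; no match; recursion stops.
Total rows emitted: 5.

5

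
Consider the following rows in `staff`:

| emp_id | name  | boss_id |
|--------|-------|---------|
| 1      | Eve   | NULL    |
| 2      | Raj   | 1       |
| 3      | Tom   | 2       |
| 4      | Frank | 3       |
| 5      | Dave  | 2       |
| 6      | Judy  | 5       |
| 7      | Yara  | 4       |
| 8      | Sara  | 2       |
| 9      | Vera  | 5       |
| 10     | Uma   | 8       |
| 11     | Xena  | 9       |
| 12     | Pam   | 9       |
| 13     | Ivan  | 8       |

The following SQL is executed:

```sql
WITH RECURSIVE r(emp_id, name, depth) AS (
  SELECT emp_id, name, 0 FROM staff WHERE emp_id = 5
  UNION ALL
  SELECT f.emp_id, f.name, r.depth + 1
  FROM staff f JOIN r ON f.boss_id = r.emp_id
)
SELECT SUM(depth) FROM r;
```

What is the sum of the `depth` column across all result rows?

Base: emp_id=5 (Dave) at depth 0.
Iteration 1: rows with boss_id in {5} -> Judy (id 6, depth 1), Vera (id 9, depth 1).
Iteration 2: rows with boss_id in {6,9} -> Xena (id 11, depth 2), Pam (id 12, depth 2).
Iteration 3: no rows with boss_id in {11,12}; recursion stops.
SUM(depth) = 0 + 1 + 1 + 2 + 2 = 6.

6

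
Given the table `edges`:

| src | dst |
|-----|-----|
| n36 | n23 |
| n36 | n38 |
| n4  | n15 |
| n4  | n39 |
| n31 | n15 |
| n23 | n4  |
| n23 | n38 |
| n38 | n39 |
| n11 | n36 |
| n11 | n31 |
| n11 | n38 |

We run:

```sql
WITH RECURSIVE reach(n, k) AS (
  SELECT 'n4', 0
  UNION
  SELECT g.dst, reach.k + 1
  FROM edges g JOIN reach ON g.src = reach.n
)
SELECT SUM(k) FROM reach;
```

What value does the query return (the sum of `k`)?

Base: (n4, k=0).
Iteration 1: edges from {n4} -> (n15, k=1), (n39, k=1).
Iteration 2: no outgoing edges from {n15,n39}; recursion stops.
SUM(k) = 0 + 1 + 1 = 2.

2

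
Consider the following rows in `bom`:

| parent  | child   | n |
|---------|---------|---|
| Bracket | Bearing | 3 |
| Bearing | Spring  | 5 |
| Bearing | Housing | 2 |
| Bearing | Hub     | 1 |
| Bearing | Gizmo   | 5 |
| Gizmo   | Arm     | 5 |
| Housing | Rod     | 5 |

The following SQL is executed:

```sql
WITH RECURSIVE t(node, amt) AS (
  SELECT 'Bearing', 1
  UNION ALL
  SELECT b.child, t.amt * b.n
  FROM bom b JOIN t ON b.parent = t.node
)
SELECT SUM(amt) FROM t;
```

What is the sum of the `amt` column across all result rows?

Base: (Bearing, amt=1).
Iteration 1: components of {Bearing} -> Gizmo = 1*5 = 5, Housing = 1*2 = 2, Hub = 1*1 = 1, Spring = 1*5 = 5.
Iteration 2: components of {Gizmo,Housing,Hub,Spring} -> Arm = 5*5 = 25, Rod = 2*5 = 10.
Iteration 3: no further components; recursion stops.
SUM(amt) = 1 + 5 + 2 + 1 + 5 + 10 + 25 = 49.

49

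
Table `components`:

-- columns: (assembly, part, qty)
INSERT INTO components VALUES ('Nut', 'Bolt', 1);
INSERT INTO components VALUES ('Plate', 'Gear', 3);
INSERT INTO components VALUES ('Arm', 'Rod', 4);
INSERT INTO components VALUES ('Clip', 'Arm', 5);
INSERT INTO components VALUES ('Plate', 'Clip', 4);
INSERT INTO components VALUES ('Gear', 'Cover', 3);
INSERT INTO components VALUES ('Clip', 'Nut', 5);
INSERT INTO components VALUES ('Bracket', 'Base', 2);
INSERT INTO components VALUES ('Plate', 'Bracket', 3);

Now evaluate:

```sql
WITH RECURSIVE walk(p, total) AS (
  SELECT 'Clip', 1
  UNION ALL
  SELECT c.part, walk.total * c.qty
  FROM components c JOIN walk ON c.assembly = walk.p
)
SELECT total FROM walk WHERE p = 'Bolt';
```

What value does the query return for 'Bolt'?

5

Base: (Clip, total=1).
Iteration 1: components of {Clip} -> Arm = 1*5 = 5, Nut = 1*5 = 5.
Iteration 2: components of {Arm,Nut} -> Bolt = 5*1 = 5, Rod = 5*4 = 20.
Iteration 3: no further components; recursion stops.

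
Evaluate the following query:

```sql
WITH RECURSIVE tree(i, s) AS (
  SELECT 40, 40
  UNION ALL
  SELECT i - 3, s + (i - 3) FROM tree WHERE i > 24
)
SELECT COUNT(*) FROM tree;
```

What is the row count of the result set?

Base: i=40, s=40.
Iteration 1: 40 > 24 holds -> i = 40 - 3 = 37, s = 40 + 37 = 77.
Iteration 2: 37 > 24 holds -> i = 37 - 3 = 34, s = 77 + 34 = 111.
Iteration 3: 34 > 24 holds -> i = 34 - 3 = 31, s = 111 + 31 = 142.
Iteration 4: 31 > 24 holds -> i = 31 - 3 = 28, s = 142 + 28 = 170.
Iteration 5: 28 > 24 holds -> i = 28 - 3 = 25, s = 170 + 25 = 195.
Iteration 6: 25 > 24 holds -> i = 25 - 3 = 22, s = 195 + 22 = 217.
Iteration 7: 22 > 24 fails; recursion stops.
Total rows emitted: 7.

7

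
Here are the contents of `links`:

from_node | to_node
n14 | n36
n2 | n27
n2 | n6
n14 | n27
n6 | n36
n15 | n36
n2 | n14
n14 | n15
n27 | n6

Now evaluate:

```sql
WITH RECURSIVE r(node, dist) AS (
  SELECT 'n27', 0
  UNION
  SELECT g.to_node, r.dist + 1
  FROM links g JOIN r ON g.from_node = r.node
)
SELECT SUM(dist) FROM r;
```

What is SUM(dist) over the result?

3

Base: (n27, dist=0).
Iteration 1: edges from {n27} -> (n6, dist=1).
Iteration 2: edges from {n6} -> (n36, dist=2).
Iteration 3: no outgoing edges from {n36}; recursion stops.
SUM(dist) = 0 + 1 + 2 = 3.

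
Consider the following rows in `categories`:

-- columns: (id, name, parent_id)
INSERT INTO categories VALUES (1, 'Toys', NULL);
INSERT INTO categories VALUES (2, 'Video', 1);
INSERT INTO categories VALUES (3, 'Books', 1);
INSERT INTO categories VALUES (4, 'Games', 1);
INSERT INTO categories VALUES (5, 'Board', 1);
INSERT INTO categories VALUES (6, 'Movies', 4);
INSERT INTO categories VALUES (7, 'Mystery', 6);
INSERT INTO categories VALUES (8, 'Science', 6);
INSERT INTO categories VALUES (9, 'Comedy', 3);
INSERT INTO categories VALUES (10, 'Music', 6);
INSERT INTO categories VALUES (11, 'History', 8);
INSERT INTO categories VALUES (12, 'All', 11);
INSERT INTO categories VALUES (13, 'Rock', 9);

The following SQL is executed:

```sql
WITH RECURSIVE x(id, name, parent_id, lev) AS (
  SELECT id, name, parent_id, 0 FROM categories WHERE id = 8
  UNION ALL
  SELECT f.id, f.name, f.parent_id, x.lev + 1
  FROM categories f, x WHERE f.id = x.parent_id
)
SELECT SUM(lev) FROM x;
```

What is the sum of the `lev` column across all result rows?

6

Base: id=8 (Science), parent_id=6, lev 0.
Iteration 1: join on id=6 -> Movies (id 6, parent_id=4, lev 1).
Iteration 2: join on id=4 -> Games (id 4, parent_id=1, lev 2).
Iteration 3: join on id=1 -> Toys (id 1, parent_id=NULL, lev 3).
Iteration 4: parent_id is NULL; no match; recursion stops.
SUM(lev) = 0 + 1 + 2 + 3 = 6.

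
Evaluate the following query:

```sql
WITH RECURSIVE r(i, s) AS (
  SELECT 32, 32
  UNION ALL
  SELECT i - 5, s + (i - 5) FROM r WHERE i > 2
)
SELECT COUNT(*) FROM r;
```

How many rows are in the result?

7

Base: i=32, s=32.
Iteration 1: 32 > 2 holds -> i = 32 - 5 = 27, s = 32 + 27 = 59.
Iteration 2: 27 > 2 holds -> i = 27 - 5 = 22, s = 59 + 22 = 81.
Iteration 3: 22 > 2 holds -> i = 22 - 5 = 17, s = 81 + 17 = 98.
Iteration 4: 17 > 2 holds -> i = 17 - 5 = 12, s = 98 + 12 = 110.
Iteration 5: 12 > 2 holds -> i = 12 - 5 = 7, s = 110 + 7 = 117.
Iteration 6: 7 > 2 holds -> i = 7 - 5 = 2, s = 117 + 2 = 119.
Iteration 7: 2 > 2 fails; recursion stops.
Total rows emitted: 7.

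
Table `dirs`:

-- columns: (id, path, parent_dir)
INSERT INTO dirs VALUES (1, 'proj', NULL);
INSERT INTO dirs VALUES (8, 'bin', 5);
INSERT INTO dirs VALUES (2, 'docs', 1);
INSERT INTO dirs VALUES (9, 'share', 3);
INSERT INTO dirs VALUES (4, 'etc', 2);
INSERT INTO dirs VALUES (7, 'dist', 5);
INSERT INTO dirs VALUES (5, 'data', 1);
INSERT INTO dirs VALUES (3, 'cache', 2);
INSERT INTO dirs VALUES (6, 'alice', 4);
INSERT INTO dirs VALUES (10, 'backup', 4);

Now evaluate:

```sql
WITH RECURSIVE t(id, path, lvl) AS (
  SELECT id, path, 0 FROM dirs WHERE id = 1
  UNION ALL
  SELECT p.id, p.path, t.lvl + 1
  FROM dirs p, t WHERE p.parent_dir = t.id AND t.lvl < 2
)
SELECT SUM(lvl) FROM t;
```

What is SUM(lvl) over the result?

10

Base: id=1 (proj) at lvl 0.
Iteration 1: rows with parent_dir in {1} -> docs (id 2, lvl 1), data (id 5, lvl 1).
Iteration 2: rows with parent_dir in {2,5} -> cache (id 3, lvl 2), etc (id 4, lvl 2), dist (id 7, lvl 2), bin (id 8, lvl 2).
Iteration 3: lvl < 2 fails for all current rows; recursion stops.
SUM(lvl) = 0 + 1 + 1 + 2 + 2 + 2 + 2 = 10.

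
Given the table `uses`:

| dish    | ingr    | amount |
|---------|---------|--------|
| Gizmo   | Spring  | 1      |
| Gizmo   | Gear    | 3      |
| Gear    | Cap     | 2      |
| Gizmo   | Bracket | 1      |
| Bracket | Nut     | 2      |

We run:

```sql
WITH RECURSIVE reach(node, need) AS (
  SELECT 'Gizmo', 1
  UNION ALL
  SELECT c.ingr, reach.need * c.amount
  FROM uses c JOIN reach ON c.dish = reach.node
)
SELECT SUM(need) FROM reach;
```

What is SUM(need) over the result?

14

Base: (Gizmo, need=1).
Iteration 1: components of {Gizmo} -> Bracket = 1*1 = 1, Gear = 1*3 = 3, Spring = 1*1 = 1.
Iteration 2: components of {Bracket,Gear,Spring} -> Cap = 3*2 = 6, Nut = 1*2 = 2.
Iteration 3: no further components; recursion stops.
SUM(need) = 1 + 1 + 3 + 1 + 6 + 2 = 14.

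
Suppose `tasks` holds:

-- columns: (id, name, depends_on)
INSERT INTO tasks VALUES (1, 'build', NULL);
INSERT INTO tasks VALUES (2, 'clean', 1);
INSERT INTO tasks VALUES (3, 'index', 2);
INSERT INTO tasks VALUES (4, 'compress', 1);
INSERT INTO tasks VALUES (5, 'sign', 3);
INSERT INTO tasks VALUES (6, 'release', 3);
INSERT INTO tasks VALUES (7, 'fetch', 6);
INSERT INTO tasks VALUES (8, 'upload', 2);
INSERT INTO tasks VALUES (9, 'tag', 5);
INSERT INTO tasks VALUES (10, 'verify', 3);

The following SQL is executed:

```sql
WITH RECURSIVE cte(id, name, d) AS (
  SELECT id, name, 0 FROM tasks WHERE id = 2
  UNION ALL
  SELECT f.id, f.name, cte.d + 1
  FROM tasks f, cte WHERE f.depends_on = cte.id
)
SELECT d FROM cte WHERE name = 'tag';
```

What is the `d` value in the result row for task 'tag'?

Base: id=2 (clean) at d 0.
Iteration 1: rows with depends_on in {2} -> index (id 3, d 1), upload (id 8, d 1).
Iteration 2: rows with depends_on in {3,8} -> sign (id 5, d 2), release (id 6, d 2), verify (id 10, d 2).
Iteration 3: rows with depends_on in {5,6,10} -> fetch (id 7, d 3), tag (id 9, d 3).
Iteration 4: no rows with depends_on in {7,9}; recursion stops.

3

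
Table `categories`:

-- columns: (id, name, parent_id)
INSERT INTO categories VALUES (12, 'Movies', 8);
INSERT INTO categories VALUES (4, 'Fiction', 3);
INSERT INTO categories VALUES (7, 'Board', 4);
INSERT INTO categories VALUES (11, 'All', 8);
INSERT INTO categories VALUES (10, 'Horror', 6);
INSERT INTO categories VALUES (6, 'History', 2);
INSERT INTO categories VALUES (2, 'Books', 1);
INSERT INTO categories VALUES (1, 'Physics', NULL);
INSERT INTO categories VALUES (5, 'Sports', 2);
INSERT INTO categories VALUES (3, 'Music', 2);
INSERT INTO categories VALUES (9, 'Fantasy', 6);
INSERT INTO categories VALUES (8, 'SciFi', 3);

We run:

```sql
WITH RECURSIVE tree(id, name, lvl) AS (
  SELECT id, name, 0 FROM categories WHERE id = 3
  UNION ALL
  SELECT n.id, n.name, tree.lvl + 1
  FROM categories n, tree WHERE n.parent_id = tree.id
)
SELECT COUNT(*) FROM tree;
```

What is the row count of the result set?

6

Base: id=3 (Music) at lvl 0.
Iteration 1: rows with parent_id in {3} -> Fiction (id 4, lvl 1), SciFi (id 8, lvl 1).
Iteration 2: rows with parent_id in {4,8} -> Board (id 7, lvl 2), All (id 11, lvl 2), Movies (id 12, lvl 2).
Iteration 3: no rows with parent_id in {7,11,12}; recursion stops.
Total rows emitted: 6.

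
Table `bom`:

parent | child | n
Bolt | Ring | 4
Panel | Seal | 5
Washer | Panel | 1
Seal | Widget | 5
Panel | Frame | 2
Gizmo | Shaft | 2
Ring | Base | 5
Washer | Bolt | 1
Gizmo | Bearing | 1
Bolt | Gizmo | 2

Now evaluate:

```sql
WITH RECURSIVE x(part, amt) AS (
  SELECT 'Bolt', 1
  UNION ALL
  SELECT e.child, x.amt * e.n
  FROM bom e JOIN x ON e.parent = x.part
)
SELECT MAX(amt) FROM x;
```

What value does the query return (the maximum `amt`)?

Base: (Bolt, amt=1).
Iteration 1: components of {Bolt} -> Gizmo = 1*2 = 2, Ring = 1*4 = 4.
Iteration 2: components of {Gizmo,Ring} -> Base = 4*5 = 20, Bearing = 2*1 = 2, Shaft = 2*2 = 4.
Iteration 3: no further components; recursion stops.
amt values: 1, 2, 4, 4, 2, 20; the maximum is 20.

20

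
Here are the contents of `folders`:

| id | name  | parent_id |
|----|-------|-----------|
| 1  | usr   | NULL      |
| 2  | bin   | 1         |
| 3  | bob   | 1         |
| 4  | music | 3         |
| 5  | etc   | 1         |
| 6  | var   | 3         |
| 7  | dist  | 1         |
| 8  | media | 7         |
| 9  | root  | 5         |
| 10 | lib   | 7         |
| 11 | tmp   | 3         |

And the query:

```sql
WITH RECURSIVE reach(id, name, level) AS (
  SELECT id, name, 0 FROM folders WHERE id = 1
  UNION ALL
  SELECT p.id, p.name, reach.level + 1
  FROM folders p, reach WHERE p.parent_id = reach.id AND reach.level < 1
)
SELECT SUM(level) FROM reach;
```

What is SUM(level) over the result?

4

Base: id=1 (usr) at level 0.
Iteration 1: rows with parent_id in {1} -> bin (id 2, level 1), bob (id 3, level 1), etc (id 5, level 1), dist (id 7, level 1).
Iteration 2: level < 1 fails for all current rows; recursion stops.
SUM(level) = 0 + 1 + 1 + 1 + 1 = 4.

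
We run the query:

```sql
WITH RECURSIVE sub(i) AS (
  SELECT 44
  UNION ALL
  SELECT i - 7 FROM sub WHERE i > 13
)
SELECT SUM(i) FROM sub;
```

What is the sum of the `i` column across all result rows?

159

Base: i=44.
Iteration 1: 44 > 13 holds -> i = 44 - 7 = 37.
Iteration 2: 37 > 13 holds -> i = 37 - 7 = 30.
Iteration 3: 30 > 13 holds -> i = 30 - 7 = 23.
Iteration 4: 23 > 13 holds -> i = 23 - 7 = 16.
Iteration 5: 16 > 13 holds -> i = 16 - 7 = 9.
Iteration 6: 9 > 13 fails; recursion stops.
SUM(i) = 44 + 37 + 30 + 23 + 16 + 9 = 159.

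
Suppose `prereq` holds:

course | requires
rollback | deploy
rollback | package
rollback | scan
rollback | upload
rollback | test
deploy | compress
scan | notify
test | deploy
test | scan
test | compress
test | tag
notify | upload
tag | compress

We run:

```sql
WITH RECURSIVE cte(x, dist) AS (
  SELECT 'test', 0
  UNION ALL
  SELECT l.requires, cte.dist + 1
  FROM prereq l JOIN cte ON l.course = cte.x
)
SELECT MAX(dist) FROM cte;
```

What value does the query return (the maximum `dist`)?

Base: (test, dist=0).
Iteration 1: edges from {test} -> (compress, dist=1), (deploy, dist=1), (scan, dist=1), (tag, dist=1).
Iteration 2: edges from {compress,deploy,scan,tag} -> (compress, dist=2) x2, (notify, dist=2). [UNION ALL keeps all 3 new rows, including repeats]
Iteration 3: edges from {compress,notify} -> (upload, dist=3).
Iteration 4: no outgoing edges from {upload}; recursion stops.
dist values: 0, 1, 1, 1, 1, 2, 2, 2, 3; the maximum is 3.

3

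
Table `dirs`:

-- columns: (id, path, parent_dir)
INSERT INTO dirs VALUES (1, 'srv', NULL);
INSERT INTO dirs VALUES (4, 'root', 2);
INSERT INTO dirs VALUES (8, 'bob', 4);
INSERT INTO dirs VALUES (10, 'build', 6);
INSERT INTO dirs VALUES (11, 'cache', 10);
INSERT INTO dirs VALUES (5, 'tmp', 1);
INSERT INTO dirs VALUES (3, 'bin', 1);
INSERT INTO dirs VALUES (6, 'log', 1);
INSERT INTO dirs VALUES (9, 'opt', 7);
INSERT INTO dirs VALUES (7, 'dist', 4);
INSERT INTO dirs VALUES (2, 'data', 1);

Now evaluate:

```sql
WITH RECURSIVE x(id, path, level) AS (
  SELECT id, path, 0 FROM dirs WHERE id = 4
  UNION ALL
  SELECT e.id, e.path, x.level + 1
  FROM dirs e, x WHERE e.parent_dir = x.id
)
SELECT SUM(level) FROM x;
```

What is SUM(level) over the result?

Base: id=4 (root) at level 0.
Iteration 1: rows with parent_dir in {4} -> dist (id 7, level 1), bob (id 8, level 1).
Iteration 2: rows with parent_dir in {7,8} -> opt (id 9, level 2).
Iteration 3: no rows with parent_dir in {9}; recursion stops.
SUM(level) = 0 + 1 + 1 + 2 = 4.

4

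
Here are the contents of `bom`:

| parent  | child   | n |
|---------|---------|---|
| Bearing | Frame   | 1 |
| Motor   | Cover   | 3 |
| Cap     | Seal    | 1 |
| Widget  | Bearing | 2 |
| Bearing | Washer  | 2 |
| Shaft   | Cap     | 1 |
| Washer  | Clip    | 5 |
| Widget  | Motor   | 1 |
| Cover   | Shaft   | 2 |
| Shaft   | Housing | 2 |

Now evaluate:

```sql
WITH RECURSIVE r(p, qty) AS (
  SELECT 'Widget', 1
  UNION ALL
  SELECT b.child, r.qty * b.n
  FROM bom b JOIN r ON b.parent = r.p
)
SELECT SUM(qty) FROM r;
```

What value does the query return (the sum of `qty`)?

Base: (Widget, qty=1).
Iteration 1: components of {Widget} -> Bearing = 1*2 = 2, Motor = 1*1 = 1.
Iteration 2: components of {Bearing,Motor} -> Cover = 1*3 = 3, Frame = 2*1 = 2, Washer = 2*2 = 4.
Iteration 3: components of {Cover,Frame,Washer} -> Clip = 4*5 = 20, Shaft = 3*2 = 6.
Iteration 4: components of {Clip,Shaft} -> Cap = 6*1 = 6, Housing = 6*2 = 12.
Iteration 5: components of {Cap,Housing} -> Seal = 6*1 = 6.
Iteration 6: no further components; recursion stops.
SUM(qty) = 1 + 1 + 2 + 3 + 2 + 4 + 6 + 20 + 6 + 12 + 6 = 63.

63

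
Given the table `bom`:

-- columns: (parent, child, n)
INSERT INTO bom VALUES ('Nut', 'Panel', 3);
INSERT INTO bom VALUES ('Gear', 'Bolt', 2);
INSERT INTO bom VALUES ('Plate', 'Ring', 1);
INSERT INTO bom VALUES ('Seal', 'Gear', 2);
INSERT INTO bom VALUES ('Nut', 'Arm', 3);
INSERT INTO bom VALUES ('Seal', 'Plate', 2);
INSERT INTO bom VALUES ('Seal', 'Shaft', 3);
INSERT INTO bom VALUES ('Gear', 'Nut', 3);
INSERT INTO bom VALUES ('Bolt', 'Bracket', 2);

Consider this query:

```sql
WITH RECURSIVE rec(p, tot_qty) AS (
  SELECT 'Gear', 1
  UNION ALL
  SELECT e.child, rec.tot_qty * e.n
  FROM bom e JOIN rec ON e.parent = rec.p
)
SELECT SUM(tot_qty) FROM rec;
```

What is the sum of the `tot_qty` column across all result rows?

28

Base: (Gear, tot_qty=1).
Iteration 1: components of {Gear} -> Bolt = 1*2 = 2, Nut = 1*3 = 3.
Iteration 2: components of {Bolt,Nut} -> Arm = 3*3 = 9, Bracket = 2*2 = 4, Panel = 3*3 = 9.
Iteration 3: no further components; recursion stops.
SUM(tot_qty) = 1 + 3 + 2 + 9 + 9 + 4 = 28.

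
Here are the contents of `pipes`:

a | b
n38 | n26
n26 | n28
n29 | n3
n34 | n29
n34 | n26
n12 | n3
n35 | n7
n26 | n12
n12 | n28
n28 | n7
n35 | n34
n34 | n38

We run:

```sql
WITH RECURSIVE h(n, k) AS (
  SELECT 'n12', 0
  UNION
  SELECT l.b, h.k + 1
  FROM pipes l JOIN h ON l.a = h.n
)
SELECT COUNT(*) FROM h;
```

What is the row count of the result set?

Base: (n12, k=0).
Iteration 1: edges from {n12} -> (n28, k=1), (n3, k=1).
Iteration 2: edges from {n28,n3} -> (n7, k=2).
Iteration 3: no outgoing edges from {n7}; recursion stops.
Total rows emitted: 4.

4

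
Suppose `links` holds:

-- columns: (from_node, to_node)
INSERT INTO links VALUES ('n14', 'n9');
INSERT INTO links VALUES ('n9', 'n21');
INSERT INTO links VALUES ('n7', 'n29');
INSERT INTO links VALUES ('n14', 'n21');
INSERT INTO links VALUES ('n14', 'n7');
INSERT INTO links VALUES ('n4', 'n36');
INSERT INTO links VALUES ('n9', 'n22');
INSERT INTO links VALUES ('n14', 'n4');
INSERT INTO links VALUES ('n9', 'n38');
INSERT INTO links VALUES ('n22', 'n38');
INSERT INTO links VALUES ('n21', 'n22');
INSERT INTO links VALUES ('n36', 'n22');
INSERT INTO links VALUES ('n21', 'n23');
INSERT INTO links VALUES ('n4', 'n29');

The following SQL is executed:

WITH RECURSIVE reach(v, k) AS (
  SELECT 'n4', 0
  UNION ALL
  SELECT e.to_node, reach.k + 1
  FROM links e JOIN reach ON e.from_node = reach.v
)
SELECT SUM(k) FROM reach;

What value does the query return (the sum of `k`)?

Base: (n4, k=0).
Iteration 1: edges from {n4} -> (n29, k=1), (n36, k=1).
Iteration 2: edges from {n29,n36} -> (n22, k=2).
Iteration 3: edges from {n22} -> (n38, k=3).
Iteration 4: no outgoing edges from {n38}; recursion stops.
SUM(k) = 0 + 1 + 1 + 2 + 3 = 7.

7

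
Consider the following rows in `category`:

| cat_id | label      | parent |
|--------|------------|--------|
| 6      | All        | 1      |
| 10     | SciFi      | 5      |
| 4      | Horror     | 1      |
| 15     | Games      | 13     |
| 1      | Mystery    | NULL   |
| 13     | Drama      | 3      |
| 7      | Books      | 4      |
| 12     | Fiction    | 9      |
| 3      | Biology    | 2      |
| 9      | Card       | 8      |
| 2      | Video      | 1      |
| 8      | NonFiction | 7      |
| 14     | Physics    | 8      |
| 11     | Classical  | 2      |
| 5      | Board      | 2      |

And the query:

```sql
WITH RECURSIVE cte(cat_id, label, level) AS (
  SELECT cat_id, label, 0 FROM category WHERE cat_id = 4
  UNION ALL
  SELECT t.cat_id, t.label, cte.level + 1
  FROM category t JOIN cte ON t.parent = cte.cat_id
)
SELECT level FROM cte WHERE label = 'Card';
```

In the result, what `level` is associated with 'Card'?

Base: cat_id=4 (Horror) at level 0.
Iteration 1: rows with parent in {4} -> Books (id 7, level 1).
Iteration 2: rows with parent in {7} -> NonFiction (id 8, level 2).
Iteration 3: rows with parent in {8} -> Card (id 9, level 3), Physics (id 14, level 3).
Iteration 4: rows with parent in {9,14} -> Fiction (id 12, level 4).
Iteration 5: no rows with parent in {12}; recursion stops.

3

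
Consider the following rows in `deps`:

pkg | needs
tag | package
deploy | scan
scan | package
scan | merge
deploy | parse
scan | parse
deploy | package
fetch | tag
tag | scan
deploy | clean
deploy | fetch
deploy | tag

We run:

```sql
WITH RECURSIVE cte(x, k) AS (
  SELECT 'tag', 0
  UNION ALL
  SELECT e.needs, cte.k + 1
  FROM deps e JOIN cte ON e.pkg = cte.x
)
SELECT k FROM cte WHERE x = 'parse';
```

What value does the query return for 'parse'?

2

Base: (tag, k=0).
Iteration 1: edges from {tag} -> (package, k=1), (scan, k=1).
Iteration 2: edges from {package,scan} -> (merge, k=2), (package, k=2), (parse, k=2).
Iteration 3: no outgoing edges from {merge,package,parse}; recursion stops.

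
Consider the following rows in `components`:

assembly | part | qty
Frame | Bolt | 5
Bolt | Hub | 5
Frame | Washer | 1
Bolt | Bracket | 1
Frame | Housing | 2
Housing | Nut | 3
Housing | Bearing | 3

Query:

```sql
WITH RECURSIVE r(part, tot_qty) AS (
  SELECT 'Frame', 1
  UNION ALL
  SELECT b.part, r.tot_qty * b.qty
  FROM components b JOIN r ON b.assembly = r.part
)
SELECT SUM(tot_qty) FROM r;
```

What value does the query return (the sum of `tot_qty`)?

Base: (Frame, tot_qty=1).
Iteration 1: components of {Frame} -> Bolt = 1*5 = 5, Housing = 1*2 = 2, Washer = 1*1 = 1.
Iteration 2: components of {Bolt,Housing,Washer} -> Bearing = 2*3 = 6, Bracket = 5*1 = 5, Hub = 5*5 = 25, Nut = 2*3 = 6.
Iteration 3: no further components; recursion stops.
SUM(tot_qty) = 1 + 5 + 1 + 2 + 25 + 5 + 6 + 6 = 51.

51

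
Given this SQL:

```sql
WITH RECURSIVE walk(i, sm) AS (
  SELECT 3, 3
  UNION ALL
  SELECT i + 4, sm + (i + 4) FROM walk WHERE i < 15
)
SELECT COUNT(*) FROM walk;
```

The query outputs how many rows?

4

Base: i=3, sm=3.
Iteration 1: 3 < 15 holds -> i = 3 + 4 = 7, sm = 3 + 7 = 10.
Iteration 2: 7 < 15 holds -> i = 7 + 4 = 11, sm = 10 + 11 = 21.
Iteration 3: 11 < 15 holds -> i = 11 + 4 = 15, sm = 21 + 15 = 36.
Iteration 4: 15 < 15 fails; recursion stops.
Total rows emitted: 4.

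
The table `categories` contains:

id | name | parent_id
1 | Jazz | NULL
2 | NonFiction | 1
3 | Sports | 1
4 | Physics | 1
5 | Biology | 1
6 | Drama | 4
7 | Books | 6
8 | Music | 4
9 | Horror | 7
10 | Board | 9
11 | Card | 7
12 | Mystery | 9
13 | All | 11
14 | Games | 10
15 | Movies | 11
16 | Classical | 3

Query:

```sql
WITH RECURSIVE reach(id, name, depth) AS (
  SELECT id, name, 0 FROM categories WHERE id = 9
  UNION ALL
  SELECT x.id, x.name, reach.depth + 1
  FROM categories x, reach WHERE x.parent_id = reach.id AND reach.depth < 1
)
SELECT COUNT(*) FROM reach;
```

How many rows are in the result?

3

Base: id=9 (Horror) at depth 0.
Iteration 1: rows with parent_id in {9} -> Board (id 10, depth 1), Mystery (id 12, depth 1).
Iteration 2: depth < 1 fails for all current rows; recursion stops.
Total rows emitted: 3.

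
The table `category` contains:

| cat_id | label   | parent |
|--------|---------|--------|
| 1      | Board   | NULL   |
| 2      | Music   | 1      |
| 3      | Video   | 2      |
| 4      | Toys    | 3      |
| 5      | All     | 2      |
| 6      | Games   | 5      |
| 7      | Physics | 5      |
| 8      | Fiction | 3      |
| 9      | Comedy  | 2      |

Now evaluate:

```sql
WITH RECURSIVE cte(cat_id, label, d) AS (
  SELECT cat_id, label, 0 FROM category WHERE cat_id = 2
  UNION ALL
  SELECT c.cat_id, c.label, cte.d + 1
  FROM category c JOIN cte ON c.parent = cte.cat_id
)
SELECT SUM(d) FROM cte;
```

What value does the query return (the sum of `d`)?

Base: cat_id=2 (Music) at d 0.
Iteration 1: rows with parent in {2} -> Video (id 3, d 1), All (id 5, d 1), Comedy (id 9, d 1).
Iteration 2: rows with parent in {3,5,9} -> Toys (id 4, d 2), Games (id 6, d 2), Physics (id 7, d 2), Fiction (id 8, d 2).
Iteration 3: no rows with parent in {4,6,7,8}; recursion stops.
SUM(d) = 0 + 1 + 1 + 1 + 2 + 2 + 2 + 2 = 11.

11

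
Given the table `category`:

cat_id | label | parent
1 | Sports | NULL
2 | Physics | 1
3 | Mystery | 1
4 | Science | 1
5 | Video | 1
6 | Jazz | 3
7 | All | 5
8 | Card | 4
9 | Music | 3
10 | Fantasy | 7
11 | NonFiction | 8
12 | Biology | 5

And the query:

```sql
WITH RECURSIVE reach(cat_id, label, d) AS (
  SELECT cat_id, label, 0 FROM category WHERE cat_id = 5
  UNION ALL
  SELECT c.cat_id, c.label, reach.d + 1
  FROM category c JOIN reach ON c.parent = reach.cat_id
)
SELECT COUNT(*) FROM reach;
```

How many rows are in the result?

Base: cat_id=5 (Video) at d 0.
Iteration 1: rows with parent in {5} -> All (id 7, d 1), Biology (id 12, d 1).
Iteration 2: rows with parent in {7,12} -> Fantasy (id 10, d 2).
Iteration 3: no rows with parent in {10}; recursion stops.
Total rows emitted: 4.

4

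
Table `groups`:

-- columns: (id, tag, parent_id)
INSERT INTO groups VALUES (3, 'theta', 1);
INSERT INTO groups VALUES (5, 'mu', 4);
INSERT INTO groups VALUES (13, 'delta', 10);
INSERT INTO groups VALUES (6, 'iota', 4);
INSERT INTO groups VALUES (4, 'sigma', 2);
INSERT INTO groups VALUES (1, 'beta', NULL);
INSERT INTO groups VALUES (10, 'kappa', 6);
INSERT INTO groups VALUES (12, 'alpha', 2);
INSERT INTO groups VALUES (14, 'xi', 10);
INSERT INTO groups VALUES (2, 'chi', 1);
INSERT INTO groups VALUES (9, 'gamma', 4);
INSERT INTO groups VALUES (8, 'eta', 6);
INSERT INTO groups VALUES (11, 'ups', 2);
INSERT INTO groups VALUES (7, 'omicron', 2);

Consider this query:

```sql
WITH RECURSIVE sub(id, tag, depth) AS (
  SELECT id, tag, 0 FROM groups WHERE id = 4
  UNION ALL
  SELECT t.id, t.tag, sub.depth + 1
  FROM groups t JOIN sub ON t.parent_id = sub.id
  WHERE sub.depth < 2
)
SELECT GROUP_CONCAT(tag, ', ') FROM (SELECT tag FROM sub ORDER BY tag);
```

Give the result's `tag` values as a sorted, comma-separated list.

Base: id=4 (sigma) at depth 0.
Iteration 1: rows with parent_id in {4} -> mu (id 5, depth 1), iota (id 6, depth 1), gamma (id 9, depth 1).
Iteration 2: rows with parent_id in {5,6,9} -> eta (id 8, depth 2), kappa (id 10, depth 2).
Iteration 3: depth < 2 fails for all current rows; recursion stops.

eta, gamma, iota, kappa, mu, sigma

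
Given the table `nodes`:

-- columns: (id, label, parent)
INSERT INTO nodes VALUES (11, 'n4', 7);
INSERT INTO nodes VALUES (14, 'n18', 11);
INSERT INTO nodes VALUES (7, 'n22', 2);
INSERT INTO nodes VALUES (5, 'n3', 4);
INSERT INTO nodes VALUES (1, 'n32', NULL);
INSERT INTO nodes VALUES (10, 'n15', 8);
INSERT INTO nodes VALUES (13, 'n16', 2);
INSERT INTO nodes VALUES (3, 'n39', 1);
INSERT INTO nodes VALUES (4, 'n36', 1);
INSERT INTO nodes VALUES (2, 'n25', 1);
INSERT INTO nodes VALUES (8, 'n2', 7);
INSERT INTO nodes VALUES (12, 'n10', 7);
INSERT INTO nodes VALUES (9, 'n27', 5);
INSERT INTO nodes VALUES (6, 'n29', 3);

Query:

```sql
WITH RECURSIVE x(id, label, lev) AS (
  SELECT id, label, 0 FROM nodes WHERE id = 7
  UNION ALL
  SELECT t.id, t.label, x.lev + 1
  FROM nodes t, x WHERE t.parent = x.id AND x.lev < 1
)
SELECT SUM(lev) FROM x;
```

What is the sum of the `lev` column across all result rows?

3

Base: id=7 (n22) at lev 0.
Iteration 1: rows with parent in {7} -> n2 (id 8, lev 1), n4 (id 11, lev 1), n10 (id 12, lev 1).
Iteration 2: lev < 1 fails for all current rows; recursion stops.
SUM(lev) = 0 + 1 + 1 + 1 = 3.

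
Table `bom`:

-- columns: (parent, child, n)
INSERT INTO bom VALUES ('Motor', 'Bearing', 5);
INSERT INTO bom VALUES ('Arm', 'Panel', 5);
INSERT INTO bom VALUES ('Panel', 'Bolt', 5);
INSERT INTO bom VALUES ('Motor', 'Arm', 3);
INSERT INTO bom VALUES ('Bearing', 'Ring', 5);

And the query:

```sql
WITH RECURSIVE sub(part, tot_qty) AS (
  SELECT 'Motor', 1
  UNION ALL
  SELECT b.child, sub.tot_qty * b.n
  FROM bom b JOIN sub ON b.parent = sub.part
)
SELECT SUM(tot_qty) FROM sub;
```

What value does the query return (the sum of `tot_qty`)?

124

Base: (Motor, tot_qty=1).
Iteration 1: components of {Motor} -> Arm = 1*3 = 3, Bearing = 1*5 = 5.
Iteration 2: components of {Arm,Bearing} -> Panel = 3*5 = 15, Ring = 5*5 = 25.
Iteration 3: components of {Panel,Ring} -> Bolt = 15*5 = 75.
Iteration 4: no further components; recursion stops.
SUM(tot_qty) = 1 + 3 + 5 + 15 + 25 + 75 = 124.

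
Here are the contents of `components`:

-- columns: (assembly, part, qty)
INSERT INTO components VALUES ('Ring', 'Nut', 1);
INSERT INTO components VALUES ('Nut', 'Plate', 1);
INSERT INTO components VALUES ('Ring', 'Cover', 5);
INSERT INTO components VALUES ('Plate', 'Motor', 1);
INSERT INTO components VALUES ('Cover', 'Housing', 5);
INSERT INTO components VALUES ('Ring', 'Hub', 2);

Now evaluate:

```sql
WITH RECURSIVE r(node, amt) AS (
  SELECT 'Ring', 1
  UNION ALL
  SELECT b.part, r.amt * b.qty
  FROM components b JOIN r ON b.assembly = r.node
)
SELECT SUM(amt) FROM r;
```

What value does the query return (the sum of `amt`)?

36

Base: (Ring, amt=1).
Iteration 1: components of {Ring} -> Cover = 1*5 = 5, Hub = 1*2 = 2, Nut = 1*1 = 1.
Iteration 2: components of {Cover,Hub,Nut} -> Housing = 5*5 = 25, Plate = 1*1 = 1.
Iteration 3: components of {Housing,Plate} -> Motor = 1*1 = 1.
Iteration 4: no further components; recursion stops.
SUM(amt) = 1 + 1 + 5 + 2 + 1 + 25 + 1 = 36.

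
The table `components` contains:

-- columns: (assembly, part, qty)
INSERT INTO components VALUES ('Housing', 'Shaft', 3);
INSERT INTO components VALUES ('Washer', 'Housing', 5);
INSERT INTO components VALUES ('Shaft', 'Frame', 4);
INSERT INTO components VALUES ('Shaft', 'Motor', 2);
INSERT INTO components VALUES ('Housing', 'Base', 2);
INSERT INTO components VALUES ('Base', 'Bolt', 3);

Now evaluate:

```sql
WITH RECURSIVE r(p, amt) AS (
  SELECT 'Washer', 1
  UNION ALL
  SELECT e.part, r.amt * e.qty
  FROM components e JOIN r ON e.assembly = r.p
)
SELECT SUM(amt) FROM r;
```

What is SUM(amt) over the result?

151

Base: (Washer, amt=1).
Iteration 1: components of {Washer} -> Housing = 1*5 = 5.
Iteration 2: components of {Housing} -> Base = 5*2 = 10, Shaft = 5*3 = 15.
Iteration 3: components of {Base,Shaft} -> Bolt = 10*3 = 30, Frame = 15*4 = 60, Motor = 15*2 = 30.
Iteration 4: no further components; recursion stops.
SUM(amt) = 1 + 5 + 15 + 10 + 60 + 30 + 30 = 151.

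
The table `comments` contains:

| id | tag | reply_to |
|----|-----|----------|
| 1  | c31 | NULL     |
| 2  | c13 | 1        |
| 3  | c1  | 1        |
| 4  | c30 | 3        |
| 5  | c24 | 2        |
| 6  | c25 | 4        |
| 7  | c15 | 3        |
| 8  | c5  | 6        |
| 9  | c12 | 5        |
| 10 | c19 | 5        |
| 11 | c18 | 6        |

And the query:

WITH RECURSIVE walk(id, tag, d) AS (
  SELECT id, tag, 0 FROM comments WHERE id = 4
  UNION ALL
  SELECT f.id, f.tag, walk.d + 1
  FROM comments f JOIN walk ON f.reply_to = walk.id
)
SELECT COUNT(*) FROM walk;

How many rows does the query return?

Base: id=4 (c30) at d 0.
Iteration 1: rows with reply_to in {4} -> c25 (id 6, d 1).
Iteration 2: rows with reply_to in {6} -> c5 (id 8, d 2), c18 (id 11, d 2).
Iteration 3: no rows with reply_to in {8,11}; recursion stops.
Total rows emitted: 4.

4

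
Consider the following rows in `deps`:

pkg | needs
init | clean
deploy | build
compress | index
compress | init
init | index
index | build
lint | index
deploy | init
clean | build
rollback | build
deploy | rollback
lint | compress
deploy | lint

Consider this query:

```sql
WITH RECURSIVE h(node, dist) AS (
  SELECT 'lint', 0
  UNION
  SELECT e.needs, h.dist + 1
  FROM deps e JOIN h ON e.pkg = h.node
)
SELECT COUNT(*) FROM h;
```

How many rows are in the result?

10

Base: (lint, dist=0).
Iteration 1: edges from {lint} -> (compress, dist=1), (index, dist=1).
Iteration 2: edges from {compress,index} -> (build, dist=2), (index, dist=2), (init, dist=2).
Iteration 3: edges from {build,index,init} -> (build, dist=3), (clean, dist=3), (index, dist=3).
Iteration 4: edges from {build,clean,index} -> (build, dist=4). [UNION drops 1 duplicate row(s)]
Iteration 5: no outgoing edges from {build}; recursion stops.
Total rows emitted: 10.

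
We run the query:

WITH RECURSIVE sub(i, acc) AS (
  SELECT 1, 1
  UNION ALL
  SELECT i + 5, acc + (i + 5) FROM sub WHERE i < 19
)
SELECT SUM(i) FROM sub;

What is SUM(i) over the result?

Base: i=1, acc=1.
Iteration 1: 1 < 19 holds -> i = 1 + 5 = 6, acc = 1 + 6 = 7.
Iteration 2: 6 < 19 holds -> i = 6 + 5 = 11, acc = 7 + 11 = 18.
Iteration 3: 11 < 19 holds -> i = 11 + 5 = 16, acc = 18 + 16 = 34.
Iteration 4: 16 < 19 holds -> i = 16 + 5 = 21, acc = 34 + 21 = 55.
Iteration 5: 21 < 19 fails; recursion stops.
SUM(i) = 1 + 6 + 11 + 16 + 21 = 55.

55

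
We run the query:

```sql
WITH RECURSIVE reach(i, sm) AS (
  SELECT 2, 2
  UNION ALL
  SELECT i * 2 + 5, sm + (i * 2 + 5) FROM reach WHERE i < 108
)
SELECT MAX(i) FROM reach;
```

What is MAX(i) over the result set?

Base: i=2, sm=2.
Iteration 1: 2 < 108 holds -> i = 2 * 2 + 5 = 9, sm = 2 + 9 = 11.
Iteration 2: 9 < 108 holds -> i = 9 * 2 + 5 = 23, sm = 11 + 23 = 34.
Iteration 3: 23 < 108 holds -> i = 23 * 2 + 5 = 51, sm = 34 + 51 = 85.
Iteration 4: 51 < 108 holds -> i = 51 * 2 + 5 = 107, sm = 85 + 107 = 192.
Iteration 5: 107 < 108 holds -> i = 107 * 2 + 5 = 219, sm = 192 + 219 = 411.
Iteration 6: 219 < 108 fails; recursion stops.
i values: 2, 9, 23, 51, 107, 219; the maximum is 219.

219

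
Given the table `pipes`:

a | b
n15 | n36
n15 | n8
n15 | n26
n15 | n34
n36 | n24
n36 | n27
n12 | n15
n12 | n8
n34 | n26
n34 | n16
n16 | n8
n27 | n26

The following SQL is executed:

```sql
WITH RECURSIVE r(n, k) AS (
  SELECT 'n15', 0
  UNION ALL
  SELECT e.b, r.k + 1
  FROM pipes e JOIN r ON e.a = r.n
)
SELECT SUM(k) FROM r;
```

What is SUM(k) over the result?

18

Base: (n15, k=0).
Iteration 1: edges from {n15} -> (n26, k=1), (n34, k=1), (n36, k=1), (n8, k=1).
Iteration 2: edges from {n26,n34,n36,n8} -> (n16, k=2), (n24, k=2), (n26, k=2), (n27, k=2).
Iteration 3: edges from {n16,n24,n26,n27} -> (n26, k=3), (n8, k=3).
Iteration 4: no outgoing edges from {n26,n8}; recursion stops.
SUM(k) = 0 + 1 + 1 + 1 + 1 + 2 + 2 + 2 + 2 + 3 + 3 = 18.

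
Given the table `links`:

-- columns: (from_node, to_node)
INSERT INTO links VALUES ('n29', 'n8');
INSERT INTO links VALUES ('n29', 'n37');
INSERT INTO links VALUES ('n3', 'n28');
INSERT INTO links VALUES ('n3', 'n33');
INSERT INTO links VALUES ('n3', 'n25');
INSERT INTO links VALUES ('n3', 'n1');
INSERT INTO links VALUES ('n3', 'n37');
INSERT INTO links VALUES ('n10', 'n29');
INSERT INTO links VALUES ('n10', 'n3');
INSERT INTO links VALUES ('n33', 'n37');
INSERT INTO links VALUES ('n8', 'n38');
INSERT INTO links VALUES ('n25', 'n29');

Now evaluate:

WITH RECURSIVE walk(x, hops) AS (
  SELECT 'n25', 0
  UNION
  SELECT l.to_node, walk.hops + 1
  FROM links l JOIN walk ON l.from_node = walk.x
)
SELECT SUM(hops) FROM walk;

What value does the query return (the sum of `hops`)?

Base: (n25, hops=0).
Iteration 1: edges from {n25} -> (n29, hops=1).
Iteration 2: edges from {n29} -> (n37, hops=2), (n8, hops=2).
Iteration 3: edges from {n37,n8} -> (n38, hops=3).
Iteration 4: no outgoing edges from {n38}; recursion stops.
SUM(hops) = 0 + 1 + 2 + 2 + 3 = 8.

8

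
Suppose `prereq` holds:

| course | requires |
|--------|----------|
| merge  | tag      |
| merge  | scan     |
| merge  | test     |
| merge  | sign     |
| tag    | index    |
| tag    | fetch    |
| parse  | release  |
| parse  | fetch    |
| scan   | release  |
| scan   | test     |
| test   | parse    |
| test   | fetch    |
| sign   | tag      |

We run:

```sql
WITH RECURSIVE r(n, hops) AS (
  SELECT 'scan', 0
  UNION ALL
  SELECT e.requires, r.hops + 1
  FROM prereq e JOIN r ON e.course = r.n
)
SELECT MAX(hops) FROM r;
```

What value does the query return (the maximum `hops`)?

Base: (scan, hops=0).
Iteration 1: edges from {scan} -> (release, hops=1), (test, hops=1).
Iteration 2: edges from {release,test} -> (fetch, hops=2), (parse, hops=2).
Iteration 3: edges from {fetch,parse} -> (fetch, hops=3), (release, hops=3).
Iteration 4: no outgoing edges from {fetch,release}; recursion stops.
hops values: 0, 1, 1, 2, 2, 3, 3; the maximum is 3.

3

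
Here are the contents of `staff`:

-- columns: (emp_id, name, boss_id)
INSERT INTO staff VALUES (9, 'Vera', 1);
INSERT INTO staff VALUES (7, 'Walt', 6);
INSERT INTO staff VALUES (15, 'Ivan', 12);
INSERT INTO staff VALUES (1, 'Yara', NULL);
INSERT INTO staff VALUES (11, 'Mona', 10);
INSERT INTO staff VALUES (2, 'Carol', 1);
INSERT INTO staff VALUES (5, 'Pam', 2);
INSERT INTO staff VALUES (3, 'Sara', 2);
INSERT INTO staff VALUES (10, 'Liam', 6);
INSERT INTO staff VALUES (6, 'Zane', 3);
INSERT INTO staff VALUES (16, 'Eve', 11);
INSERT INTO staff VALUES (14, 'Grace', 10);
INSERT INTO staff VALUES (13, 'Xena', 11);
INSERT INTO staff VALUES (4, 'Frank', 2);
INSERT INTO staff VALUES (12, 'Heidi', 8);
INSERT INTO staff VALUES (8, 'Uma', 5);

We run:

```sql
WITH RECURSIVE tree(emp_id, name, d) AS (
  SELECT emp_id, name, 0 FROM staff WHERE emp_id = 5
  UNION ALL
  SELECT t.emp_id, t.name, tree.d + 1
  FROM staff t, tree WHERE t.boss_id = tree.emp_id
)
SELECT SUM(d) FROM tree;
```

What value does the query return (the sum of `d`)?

Base: emp_id=5 (Pam) at d 0.
Iteration 1: rows with boss_id in {5} -> Uma (id 8, d 1).
Iteration 2: rows with boss_id in {8} -> Heidi (id 12, d 2).
Iteration 3: rows with boss_id in {12} -> Ivan (id 15, d 3).
Iteration 4: no rows with boss_id in {15}; recursion stops.
SUM(d) = 0 + 1 + 2 + 3 = 6.

6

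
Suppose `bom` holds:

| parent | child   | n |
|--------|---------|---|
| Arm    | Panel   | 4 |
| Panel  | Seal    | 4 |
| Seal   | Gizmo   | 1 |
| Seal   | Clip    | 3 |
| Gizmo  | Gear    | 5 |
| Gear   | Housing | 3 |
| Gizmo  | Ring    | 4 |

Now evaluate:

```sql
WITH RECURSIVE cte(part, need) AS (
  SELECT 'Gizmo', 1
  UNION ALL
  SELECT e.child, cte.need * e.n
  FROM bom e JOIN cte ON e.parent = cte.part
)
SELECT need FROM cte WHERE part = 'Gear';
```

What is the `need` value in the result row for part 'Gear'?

5

Base: (Gizmo, need=1).
Iteration 1: components of {Gizmo} -> Gear = 1*5 = 5, Ring = 1*4 = 4.
Iteration 2: components of {Gear,Ring} -> Housing = 5*3 = 15.
Iteration 3: no further components; recursion stops.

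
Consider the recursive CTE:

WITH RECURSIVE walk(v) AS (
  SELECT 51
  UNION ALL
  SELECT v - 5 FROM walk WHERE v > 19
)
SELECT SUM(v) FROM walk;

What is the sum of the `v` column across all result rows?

Base: v=51.
Iteration 1: 51 > 19 holds -> v = 51 - 5 = 46.
Iteration 2: 46 > 19 holds -> v = 46 - 5 = 41.
Iteration 3: 41 > 19 holds -> v = 41 - 5 = 36.
Iteration 4: 36 > 19 holds -> v = 36 - 5 = 31.
Iteration 5: 31 > 19 holds -> v = 31 - 5 = 26.
Iteration 6: 26 > 19 holds -> v = 26 - 5 = 21.
Iteration 7: 21 > 19 holds -> v = 21 - 5 = 16.
Iteration 8: 16 > 19 fails; recursion stops.
SUM(v) = 51 + 46 + 41 + 36 + 31 + 26 + 21 + 16 = 268.

268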